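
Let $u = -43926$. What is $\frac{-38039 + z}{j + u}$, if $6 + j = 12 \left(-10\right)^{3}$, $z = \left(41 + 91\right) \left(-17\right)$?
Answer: $\frac{40283}{55932} \approx 0.72021$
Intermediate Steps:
$z = -2244$ ($z = 132 \left(-17\right) = -2244$)
$j = -12006$ ($j = -6 + 12 \left(-10\right)^{3} = -6 + 12 \left(-1000\right) = -6 - 12000 = -12006$)
$\frac{-38039 + z}{j + u} = \frac{-38039 - 2244}{-12006 - 43926} = - \frac{40283}{-55932} = \left(-40283\right) \left(- \frac{1}{55932}\right) = \frac{40283}{55932}$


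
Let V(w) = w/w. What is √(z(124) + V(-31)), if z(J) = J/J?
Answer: √2 ≈ 1.4142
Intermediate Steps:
z(J) = 1
V(w) = 1
√(z(124) + V(-31)) = √(1 + 1) = √2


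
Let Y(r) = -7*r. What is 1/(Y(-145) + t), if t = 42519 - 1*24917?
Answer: 1/18617 ≈ 5.3714e-5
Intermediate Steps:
t = 17602 (t = 42519 - 24917 = 17602)
1/(Y(-145) + t) = 1/(-7*(-145) + 17602) = 1/(1015 + 17602) = 1/18617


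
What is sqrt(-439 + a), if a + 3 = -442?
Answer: 2*I*sqrt(221) ≈ 29.732*I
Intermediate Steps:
a = -445 (a = -3 - 442 = -445)
sqrt(-439 + a) = sqrt(-439 - 445) = sqrt(-884) = 2*I*sqrt(221)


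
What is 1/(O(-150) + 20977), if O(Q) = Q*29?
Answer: 1/16627 ≈ 6.0143e-5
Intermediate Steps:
O(Q) = 29*Q
1/(O(-150) + 20977) = 1/(29*(-150) + 20977) = 1/(-4350 + 20977) = 1/16627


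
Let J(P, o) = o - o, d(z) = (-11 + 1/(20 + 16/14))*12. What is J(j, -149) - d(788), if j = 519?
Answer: 4863/37 ≈ 131.43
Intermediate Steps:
d(z) = -4863/37 (d(z) = (-11 + 1/(20 + 16*(1/14)))*12 = (-11 + 1/(20 + 8/7))*12 = (-11 + 1/(148/7))*12 = (-11 + 7/148)*12 = -1621/148*12 = -4863/37)
J(P, o) = 0
J(j, -149) - d(788) = 0 - 1*(-4863/37) = 0 + 4863/37 = 4863/37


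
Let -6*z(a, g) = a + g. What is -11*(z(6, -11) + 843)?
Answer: -55693/6 ≈ -9282.2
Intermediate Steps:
z(a, g) = -a/6 - g/6 (z(a, g) = -(a + g)/6 = -a/6 - g/6)
-11*(z(6, -11) + 843) = -11*((-⅙*6 - ⅙*(-11)) + 843) = -11*((-1 + 11/6) + 843) = -11*(⅚ + 843) = -11*5063/6 = -55693/6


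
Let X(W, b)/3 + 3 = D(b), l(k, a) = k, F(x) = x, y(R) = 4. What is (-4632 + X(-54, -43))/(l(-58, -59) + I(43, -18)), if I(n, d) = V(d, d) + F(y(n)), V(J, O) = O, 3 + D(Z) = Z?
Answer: 531/8 ≈ 66.375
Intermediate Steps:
D(Z) = -3 + Z
X(W, b) = -18 + 3*b (X(W, b) = -9 + 3*(-3 + b) = -9 + (-9 + 3*b) = -18 + 3*b)
I(n, d) = 4 + d (I(n, d) = d + 4 = 4 + d)
(-4632 + X(-54, -43))/(l(-58, -59) + I(43, -18)) = (-4632 + (-18 + 3*(-43)))/(-58 + (4 - 18)) = (-4632 + (-18 - 129))/(-58 - 14) = (-4632 - 147)/(-72) = -4779*(-1/72) = 531/8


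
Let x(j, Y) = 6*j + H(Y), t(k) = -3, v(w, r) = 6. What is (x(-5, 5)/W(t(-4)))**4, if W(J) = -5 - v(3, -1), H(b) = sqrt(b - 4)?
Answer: 707281/14641 ≈ 48.308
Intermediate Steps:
H(b) = sqrt(-4 + b)
x(j, Y) = sqrt(-4 + Y) + 6*j (x(j, Y) = 6*j + sqrt(-4 + Y) = sqrt(-4 + Y) + 6*j)
W(J) = -11 (W(J) = -5 - 1*6 = -5 - 6 = -11)
(x(-5, 5)/W(t(-4)))**4 = ((sqrt(-4 + 5) + 6*(-5))/(-11))**4 = ((sqrt(1) - 30)*(-1/11))**4 = ((1 - 30)*(-1/11))**4 = (-29*(-1/11))**4 = (29/11)**4 = 707281/14641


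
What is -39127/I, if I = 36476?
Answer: -3557/3316 ≈ -1.0727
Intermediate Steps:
-39127/I = -39127/36476 = -39127*1/36476 = -3557/3316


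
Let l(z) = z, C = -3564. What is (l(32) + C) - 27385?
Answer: -30917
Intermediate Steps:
(l(32) + C) - 27385 = (32 - 3564) - 27385 = -3532 - 27385 = -30917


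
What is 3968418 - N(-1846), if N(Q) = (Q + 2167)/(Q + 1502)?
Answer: 1365136113/344 ≈ 3.9684e+6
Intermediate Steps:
N(Q) = (2167 + Q)/(1502 + Q)
3968418 - N(-1846) = 3968418 - (2167 - 1846)/(1502 - 1846) = 3968418 - 321/(-344) = 3968418 - (-1)*321/344 = 3968418 - 1*(-321/344) = 3968418 + 321/344 = 1365136113/344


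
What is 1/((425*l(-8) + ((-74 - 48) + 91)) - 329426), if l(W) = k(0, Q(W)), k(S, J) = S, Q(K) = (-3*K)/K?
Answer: -1/329457 ≈ -3.0353e-6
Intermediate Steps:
Q(K) = -3
l(W) = 0
1/((425*l(-8) + ((-74 - 48) + 91)) - 329426) = 1/((425*0 + ((-74 - 48) + 91)) - 329426) = 1/((0 + (-122 + 91)) - 329426) = 1/((0 - 31) - 329426) = 1/(-31 - 329426) = 1/(-329457) = -1/329457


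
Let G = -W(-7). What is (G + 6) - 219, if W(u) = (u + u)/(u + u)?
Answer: -214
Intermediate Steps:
W(u) = 1 (W(u) = (2*u)/((2*u)) = (2*u)*(1/(2*u)) = 1)
G = -1 (G = -1*1 = -1)
(G + 6) - 219 = (-1 + 6) - 219 = 5 - 219 = -214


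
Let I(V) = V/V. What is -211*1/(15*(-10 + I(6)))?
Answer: 211/135 ≈ 1.5630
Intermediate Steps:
I(V) = 1
-211*1/(15*(-10 + I(6))) = -211*1/(15*(-10 + 1)) = -211/((-9*15)) = -211/(-135) = -211*(-1/135) = 211/135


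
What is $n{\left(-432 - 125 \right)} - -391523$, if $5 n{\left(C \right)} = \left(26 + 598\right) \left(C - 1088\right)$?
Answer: $186227$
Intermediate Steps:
$n{\left(C \right)} = - \frac{678912}{5} + \frac{624 C}{5}$ ($n{\left(C \right)} = \frac{\left(26 + 598\right) \left(C - 1088\right)}{5} = \frac{624 \left(-1088 + C\right)}{5} = \frac{-678912 + 624 C}{5} = - \frac{678912}{5} + \frac{624 C}{5}$)
$n{\left(-432 - 125 \right)} - -391523 = \left(- \frac{678912}{5} + \frac{624 \left(-432 - 125\right)}{5}\right) - -391523 = \left(- \frac{678912}{5} + \frac{624}{5} \left(-557\right)\right) + 391523 = \left(- \frac{678912}{5} - \frac{347568}{5}\right) + 391523 = -205296 + 391523 = 186227$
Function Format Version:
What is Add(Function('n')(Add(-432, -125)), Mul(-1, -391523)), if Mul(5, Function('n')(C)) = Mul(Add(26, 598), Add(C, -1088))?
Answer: 186227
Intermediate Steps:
Function('n')(C) = Add(Rational(-678912, 5), Mul(Rational(624, 5), C)) (Function('n')(C) = Mul(Rational(1, 5), Mul(Add(26, 598), Add(C, -1088))) = Mul(Rational(1, 5), Mul(624, Add(-1088, C))) = Mul(Rational(1, 5), Add(-678912, Mul(624, C))) = Add(Rational(-678912, 5), Mul(Rational(624, 5), C)))
Add(Function('n')(Add(-432, -125)), Mul(-1, -391523)) = Add(Add(Rational(-678912, 5), Mul(Rational(624, 5), Add(-432, -125))), Mul(-1, -391523)) = Add(Add(Rational(-678912, 5), Mul(Rational(624, 5), -557)), 391523) = Add(Add(Rational(-678912, 5), Rational(-347568, 5)), 391523) = Add(-205296, 391523) = 186227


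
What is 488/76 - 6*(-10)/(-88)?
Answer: 2399/418 ≈ 5.7392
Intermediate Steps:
488/76 - 6*(-10)/(-88) = 488*(1/76) + 60*(-1/88) = 122/19 - 15/22 = 2399/418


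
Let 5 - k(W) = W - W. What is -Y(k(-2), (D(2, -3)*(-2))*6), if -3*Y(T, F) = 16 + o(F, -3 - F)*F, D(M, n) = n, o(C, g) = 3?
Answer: 124/3 ≈ 41.333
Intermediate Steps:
k(W) = 5 (k(W) = 5 - (W - W) = 5 - 1*0 = 5 + 0 = 5)
Y(T, F) = -16/3 - F (Y(T, F) = -(16 + 3*F)/3 = -16/3 - F)
-Y(k(-2), (D(2, -3)*(-2))*6) = -(-16/3 - (-3*(-2))*6) = -(-16/3 - 6*6) = -(-16/3 - 1*36) = -(-16/3 - 36) = -1*(-124/3) = 124/3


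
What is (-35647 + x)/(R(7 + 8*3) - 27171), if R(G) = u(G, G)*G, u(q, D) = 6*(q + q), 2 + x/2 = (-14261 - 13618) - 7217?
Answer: 35281/5213 ≈ 6.7679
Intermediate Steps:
x = -70196 (x = -4 + 2*((-14261 - 13618) - 7217) = -4 + 2*(-27879 - 7217) = -4 + 2*(-35096) = -4 - 70192 = -70196)
u(q, D) = 12*q (u(q, D) = 6*(2*q) = 12*q)
R(G) = 12*G² (R(G) = (12*G)*G = 12*G²)
(-35647 + x)/(R(7 + 8*3) - 27171) = (-35647 - 70196)/(12*(7 + 8*3)² - 27171) = -105843/(12*(7 + 24)² - 27171) = -105843/(12*31² - 27171) = -105843/(12*961 - 27171) = -105843/(11532 - 27171) = -105843/(-15639) = -105843*(-1/15639) = 35281/5213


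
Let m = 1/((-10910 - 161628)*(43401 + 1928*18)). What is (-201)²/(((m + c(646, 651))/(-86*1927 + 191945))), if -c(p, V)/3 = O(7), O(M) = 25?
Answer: -14277037034305197270/1010706036751 ≈ -1.4126e+7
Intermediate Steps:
c(p, V) = -75 (c(p, V) = -3*25 = -75)
m = -1/13476080490 (m = 1/(-172538*(43401 + 34704)) = 1/(-172538*78105) = 1/(-13476080490) = -1/13476080490 ≈ -7.4206e-11)
(-201)²/(((m + c(646, 651))/(-86*1927 + 191945))) = (-201)²/(((-1/13476080490 - 75)/(-86*1927 + 191945))) = 40401/((-1010706036751/(13476080490*(-165722 + 191945)))) = 40401/((-1010706036751/13476080490/26223)) = 40401/((-1010706036751/13476080490*1/26223)) = 40401/(-1010706036751/353383258689270) = 40401*(-353383258689270/1010706036751) = -14277037034305197270/1010706036751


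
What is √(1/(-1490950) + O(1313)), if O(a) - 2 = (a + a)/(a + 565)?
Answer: √266427138740881902/280000410 ≈ 1.8434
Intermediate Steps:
O(a) = 2 + 2*a/(565 + a) (O(a) = 2 + (a + a)/(a + 565) = 2 + (2*a)/(565 + a) = 2 + 2*a/(565 + a))
√(1/(-1490950) + O(1313)) = √(1/(-1490950) + 2*(565 + 2*1313)/(565 + 1313)) = √(-1/1490950 + 2*(565 + 2626)/1878) = √(-1/1490950 + 2*(1/1878)*3191) = √(-1/1490950 + 3191/939) = √(4757620511/1400002050) = √266427138740881902/280000410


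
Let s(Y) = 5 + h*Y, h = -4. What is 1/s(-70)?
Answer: 1/285 ≈ 0.0035088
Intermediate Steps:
s(Y) = 5 - 4*Y
1/s(-70) = 1/(5 - 4*(-70)) = 1/(5 + 280) = 1/285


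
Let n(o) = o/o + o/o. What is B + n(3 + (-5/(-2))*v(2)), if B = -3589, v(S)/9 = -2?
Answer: -3587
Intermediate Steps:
v(S) = -18 (v(S) = 9*(-2) = -18)
n(o) = 2 (n(o) = 1 + 1 = 2)
B + n(3 + (-5/(-2))*v(2)) = -3589 + 2 = -3587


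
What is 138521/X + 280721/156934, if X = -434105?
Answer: 100123735091/68125834070 ≈ 1.4697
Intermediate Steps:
138521/X + 280721/156934 = 138521/(-434105) + 280721/156934 = 138521*(-1/434105) + 280721*(1/156934) = -138521/434105 + 280721/156934 = 100123735091/68125834070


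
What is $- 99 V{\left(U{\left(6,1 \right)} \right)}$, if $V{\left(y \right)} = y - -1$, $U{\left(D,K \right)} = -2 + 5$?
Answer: $-396$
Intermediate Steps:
$U{\left(D,K \right)} = 3$
$V{\left(y \right)} = 1 + y$ ($V{\left(y \right)} = y + 1 = 1 + y$)
$- 99 V{\left(U{\left(6,1 \right)} \right)} = - 99 \left(1 + 3\right) = \left(-99\right) 4 = -396$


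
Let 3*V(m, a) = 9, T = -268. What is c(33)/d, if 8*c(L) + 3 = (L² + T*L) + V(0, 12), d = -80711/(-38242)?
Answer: -148283355/322844 ≈ -459.30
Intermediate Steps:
V(m, a) = 3 (V(m, a) = (⅓)*9 = 3)
d = 80711/38242 (d = -80711*(-1/38242) = 80711/38242 ≈ 2.1105)
c(L) = -67*L/2 + L²/8 (c(L) = -3/8 + ((L² - 268*L) + 3)/8 = -3/8 + (3 + L² - 268*L)/8 = -3/8 + (3/8 - 67*L/2 + L²/8) = -67*L/2 + L²/8)
c(33)/d = ((⅛)*33*(-268 + 33))/(80711/38242) = ((⅛)*33*(-235))*(38242/80711) = -7755/8*38242/80711 = -148283355/322844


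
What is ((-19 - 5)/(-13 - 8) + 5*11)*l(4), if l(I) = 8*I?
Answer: 12576/7 ≈ 1796.6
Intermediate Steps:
((-19 - 5)/(-13 - 8) + 5*11)*l(4) = ((-19 - 5)/(-13 - 8) + 5*11)*(8*4) = (-24/(-21) + 55)*32 = (-24*(-1/21) + 55)*32 = (8/7 + 55)*32 = (393/7)*32 = 12576/7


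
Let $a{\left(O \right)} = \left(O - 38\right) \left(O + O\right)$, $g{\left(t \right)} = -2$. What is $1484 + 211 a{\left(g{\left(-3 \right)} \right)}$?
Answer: $35244$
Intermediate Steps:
$a{\left(O \right)} = 2 O \left(-38 + O\right)$ ($a{\left(O \right)} = \left(-38 + O\right) 2 O = 2 O \left(-38 + O\right)$)
$1484 + 211 a{\left(g{\left(-3 \right)} \right)} = 1484 + 211 \cdot 2 \left(-2\right) \left(-38 - 2\right) = 1484 + 211 \cdot 2 \left(-2\right) \left(-40\right) = 1484 + 211 \cdot 160 = 1484 + 33760 = 35244$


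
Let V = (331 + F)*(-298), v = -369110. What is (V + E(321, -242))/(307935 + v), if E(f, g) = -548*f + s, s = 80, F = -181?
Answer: 220528/61175 ≈ 3.6049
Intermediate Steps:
E(f, g) = 80 - 548*f (E(f, g) = -548*f + 80 = 80 - 548*f)
V = -44700 (V = (331 - 181)*(-298) = 150*(-298) = -44700)
(V + E(321, -242))/(307935 + v) = (-44700 + (80 - 548*321))/(307935 - 369110) = (-44700 + (80 - 175908))/(-61175) = (-44700 - 175828)*(-1/61175) = -220528*(-1/61175) = 220528/61175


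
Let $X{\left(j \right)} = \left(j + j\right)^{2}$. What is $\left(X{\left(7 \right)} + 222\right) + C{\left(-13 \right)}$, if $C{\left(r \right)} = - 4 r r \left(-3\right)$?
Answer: $2446$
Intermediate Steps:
$X{\left(j \right)} = 4 j^{2}$ ($X{\left(j \right)} = \left(2 j\right)^{2} = 4 j^{2}$)
$C{\left(r \right)} = 12 r^{2}$ ($C{\left(r \right)} = - 4 r \left(- 3 r\right) = 12 r^{2}$)
$\left(X{\left(7 \right)} + 222\right) + C{\left(-13 \right)} = \left(4 \cdot 7^{2} + 222\right) + 12 \left(-13\right)^{2} = \left(4 \cdot 49 + 222\right) + 12 \cdot 169 = \left(196 + 222\right) + 2028 = 418 + 2028 = 2446$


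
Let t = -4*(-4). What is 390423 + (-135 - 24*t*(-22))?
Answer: 398736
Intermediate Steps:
t = 16
390423 + (-135 - 24*t*(-22)) = 390423 + (-135 - 384*(-22)) = 390423 + (-135 - 24*(-352)) = 390423 + (-135 + 8448) = 390423 + 8313 = 398736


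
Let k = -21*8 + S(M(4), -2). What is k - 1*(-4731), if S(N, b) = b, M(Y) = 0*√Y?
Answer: 4561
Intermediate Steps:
M(Y) = 0
k = -170 (k = -21*8 - 2 = -168 - 2 = -170)
k - 1*(-4731) = -170 - 1*(-4731) = -170 + 4731 = 4561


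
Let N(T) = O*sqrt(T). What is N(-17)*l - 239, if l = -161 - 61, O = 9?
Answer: -239 - 1998*I*sqrt(17) ≈ -239.0 - 8238.0*I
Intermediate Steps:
l = -222
N(T) = 9*sqrt(T)
N(-17)*l - 239 = (9*sqrt(-17))*(-222) - 239 = (9*(I*sqrt(17)))*(-222) - 239 = (9*I*sqrt(17))*(-222) - 239 = -1998*I*sqrt(17) - 239 = -239 - 1998*I*sqrt(17)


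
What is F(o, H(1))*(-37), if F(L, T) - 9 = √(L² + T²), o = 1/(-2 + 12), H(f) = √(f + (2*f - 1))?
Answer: -333 - 37*√201/10 ≈ -385.46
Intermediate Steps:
H(f) = √(-1 + 3*f) (H(f) = √(f + (-1 + 2*f)) = √(-1 + 3*f))
o = ⅒ (o = 1/10 = ⅒ ≈ 0.10000)
F(L, T) = 9 + √(L² + T²)
F(o, H(1))*(-37) = (9 + √((⅒)² + (√(-1 + 3*1))²))*(-37) = (9 + √(1/100 + (√(-1 + 3))²))*(-37) = (9 + √(1/100 + (√2)²))*(-37) = (9 + √(1/100 + 2))*(-37) = (9 + √(201/100))*(-37) = (9 + √201/10)*(-37) = -333 - 37*√201/10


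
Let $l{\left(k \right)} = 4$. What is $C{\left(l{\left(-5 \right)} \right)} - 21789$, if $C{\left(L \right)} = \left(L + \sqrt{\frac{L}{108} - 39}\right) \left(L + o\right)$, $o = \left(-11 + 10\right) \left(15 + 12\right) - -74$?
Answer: $-21585 + \frac{34 i \sqrt{789}}{3} \approx -21585.0 + 318.34 i$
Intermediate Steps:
$o = 47$ ($o = \left(-1\right) 27 + 74 = -27 + 74 = 47$)
$C{\left(L \right)} = \left(47 + L\right) \left(L + \sqrt{-39 + \frac{L}{108}}\right)$ ($C{\left(L \right)} = \left(L + \sqrt{\frac{L}{108} - 39}\right) \left(L + 47\right) = \left(L + \sqrt{L \frac{1}{108} - 39}\right) \left(47 + L\right) = \left(L + \sqrt{\frac{L}{108} - 39}\right) \left(47 + L\right) = \left(L + \sqrt{-39 + \frac{L}{108}}\right) \left(47 + L\right) = \left(47 + L\right) \left(L + \sqrt{-39 + \frac{L}{108}}\right)$)
$C{\left(l{\left(-5 \right)} \right)} - 21789 = \left(4^{2} + 47 \cdot 4 + \frac{47 \sqrt{-12636 + 3 \cdot 4}}{18} + \frac{1}{18} \cdot 4 \sqrt{-12636 + 3 \cdot 4}\right) - 21789 = \left(16 + 188 + \frac{47 \sqrt{-12636 + 12}}{18} + \frac{1}{18} \cdot 4 \sqrt{-12636 + 12}\right) - 21789 = \left(16 + 188 + \frac{47 \sqrt{-12624}}{18} + \frac{1}{18} \cdot 4 \sqrt{-12624}\right) - 21789 = \left(16 + 188 + \frac{47 \cdot 4 i \sqrt{789}}{18} + \frac{1}{18} \cdot 4 \cdot 4 i \sqrt{789}\right) - 21789 = \left(16 + 188 + \frac{94 i \sqrt{789}}{9} + \frac{8 i \sqrt{789}}{9}\right) - 21789 = \left(204 + \frac{34 i \sqrt{789}}{3}\right) - 21789 = -21585 + \frac{34 i \sqrt{789}}{3}$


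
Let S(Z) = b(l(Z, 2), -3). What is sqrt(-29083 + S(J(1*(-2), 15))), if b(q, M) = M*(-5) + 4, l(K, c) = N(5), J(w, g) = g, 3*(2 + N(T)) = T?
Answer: 2*I*sqrt(7266) ≈ 170.48*I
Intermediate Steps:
N(T) = -2 + T/3
l(K, c) = -1/3 (l(K, c) = -2 + (1/3)*5 = -2 + 5/3 = -1/3)
b(q, M) = 4 - 5*M (b(q, M) = -5*M + 4 = 4 - 5*M)
S(Z) = 19 (S(Z) = 4 - 5*(-3) = 4 + 15 = 19)
sqrt(-29083 + S(J(1*(-2), 15))) = sqrt(-29083 + 19) = sqrt(-29064) = 2*I*sqrt(7266)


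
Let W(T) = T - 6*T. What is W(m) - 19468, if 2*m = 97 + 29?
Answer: -19783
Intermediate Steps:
m = 63 (m = (97 + 29)/2 = (½)*126 = 63)
W(T) = -5*T
W(m) - 19468 = -5*63 - 19468 = -315 - 19468 = -19783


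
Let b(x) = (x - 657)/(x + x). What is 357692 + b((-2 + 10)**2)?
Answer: 45783983/128 ≈ 3.5769e+5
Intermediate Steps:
b(x) = (-657 + x)/(2*x) (b(x) = (-657 + x)/((2*x)) = (-657 + x)*(1/(2*x)) = (-657 + x)/(2*x))
357692 + b((-2 + 10)**2) = 357692 + (-657 + (-2 + 10)**2)/(2*((-2 + 10)**2)) = 357692 + (-657 + 8**2)/(2*(8**2)) = 357692 + (1/2)*(-657 + 64)/64 = 357692 + (1/2)*(1/64)*(-593) = 357692 - 593/128 = 45783983/128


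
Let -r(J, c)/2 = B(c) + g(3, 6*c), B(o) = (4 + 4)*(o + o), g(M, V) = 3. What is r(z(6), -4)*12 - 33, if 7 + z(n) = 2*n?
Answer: 1431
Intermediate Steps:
z(n) = -7 + 2*n
B(o) = 16*o (B(o) = 8*(2*o) = 16*o)
r(J, c) = -6 - 32*c (r(J, c) = -2*(16*c + 3) = -2*(3 + 16*c) = -6 - 32*c)
r(z(6), -4)*12 - 33 = (-6 - 32*(-4))*12 - 33 = (-6 + 128)*12 - 33 = 122*12 - 33 = 1464 - 33 = 1431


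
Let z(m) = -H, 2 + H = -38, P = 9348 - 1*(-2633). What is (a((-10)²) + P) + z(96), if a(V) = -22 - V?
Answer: 11899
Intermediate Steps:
P = 11981 (P = 9348 + 2633 = 11981)
H = -40 (H = -2 - 38 = -40)
z(m) = 40 (z(m) = -1*(-40) = 40)
(a((-10)²) + P) + z(96) = ((-22 - 1*(-10)²) + 11981) + 40 = ((-22 - 1*100) + 11981) + 40 = ((-22 - 100) + 11981) + 40 = (-122 + 11981) + 40 = 11859 + 40 = 11899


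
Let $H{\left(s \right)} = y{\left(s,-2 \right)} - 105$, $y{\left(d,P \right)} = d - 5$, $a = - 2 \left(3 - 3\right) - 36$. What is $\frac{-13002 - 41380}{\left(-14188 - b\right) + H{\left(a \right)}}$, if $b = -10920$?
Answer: $\frac{27191}{1707} \approx 15.929$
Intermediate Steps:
$a = -36$ ($a = \left(-2\right) 0 - 36 = 0 - 36 = -36$)
$y{\left(d,P \right)} = -5 + d$ ($y{\left(d,P \right)} = d - 5 = -5 + d$)
$H{\left(s \right)} = -110 + s$ ($H{\left(s \right)} = \left(-5 + s\right) - 105 = -110 + s$)
$\frac{-13002 - 41380}{\left(-14188 - b\right) + H{\left(a \right)}} = \frac{-13002 - 41380}{\left(-14188 - -10920\right) - 146} = - \frac{54382}{\left(-14188 + 10920\right) - 146} = - \frac{54382}{-3268 - 146} = - \frac{54382}{-3414} = \left(-54382\right) \left(- \frac{1}{3414}\right) = \frac{27191}{1707}$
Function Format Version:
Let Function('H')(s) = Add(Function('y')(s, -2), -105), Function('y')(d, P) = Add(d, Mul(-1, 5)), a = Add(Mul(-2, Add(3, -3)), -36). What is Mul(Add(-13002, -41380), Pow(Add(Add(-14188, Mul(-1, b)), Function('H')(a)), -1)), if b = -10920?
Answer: Rational(27191, 1707) ≈ 15.929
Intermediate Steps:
a = -36 (a = Add(Mul(-2, 0), -36) = Add(0, -36) = -36)
Function('y')(d, P) = Add(-5, d) (Function('y')(d, P) = Add(d, -5) = Add(-5, d))
Function('H')(s) = Add(-110, s) (Function('H')(s) = Add(Add(-5, s), -105) = Add(-110, s))
Mul(Add(-13002, -41380), Pow(Add(Add(-14188, Mul(-1, b)), Function('H')(a)), -1)) = Mul(Add(-13002, -41380), Pow(Add(Add(-14188, Mul(-1, -10920)), Add(-110, -36)), -1)) = Mul(-54382, Pow(Add(Add(-14188, 10920), -146), -1)) = Mul(-54382, Pow(Add(-3268, -146), -1)) = Mul(-54382, Pow(-3414, -1)) = Mul(-54382, Rational(-1, 3414)) = Rational(27191, 1707)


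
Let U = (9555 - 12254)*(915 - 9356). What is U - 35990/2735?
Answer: 12461888475/547 ≈ 2.2782e+7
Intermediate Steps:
U = 22782259 (U = -2699*(-8441) = 22782259)
U - 35990/2735 = 22782259 - 35990/2735 = 22782259 - 35990*1/2735 = 22782259 - 7198/547 = 12461888475/547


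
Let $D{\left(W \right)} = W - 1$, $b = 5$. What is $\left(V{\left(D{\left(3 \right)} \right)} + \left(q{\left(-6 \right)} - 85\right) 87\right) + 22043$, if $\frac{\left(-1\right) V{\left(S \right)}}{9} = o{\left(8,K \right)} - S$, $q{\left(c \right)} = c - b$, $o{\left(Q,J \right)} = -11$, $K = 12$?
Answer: $13808$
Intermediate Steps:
$D{\left(W \right)} = -1 + W$ ($D{\left(W \right)} = W - 1 = -1 + W$)
$q{\left(c \right)} = -5 + c$ ($q{\left(c \right)} = c - 5 = -5 + c$)
$V{\left(S \right)} = 99 + 9 S$ ($V{\left(S \right)} = - 9 \left(-11 - S\right) = 99 + 9 S$)
$\left(V{\left(D{\left(3 \right)} \right)} + \left(q{\left(-6 \right)} - 85\right) 87\right) + 22043 = \left(\left(99 + 9 \left(-1 + 3\right)\right) + \left(\left(-5 - 6\right) - 85\right) 87\right) + 22043 = \left(\left(99 + 9 \cdot 2\right) + \left(-11 - 85\right) 87\right) + 22043 = \left(\left(99 + 18\right) - 8352\right) + 22043 = \left(117 - 8352\right) + 22043 = -8235 + 22043 = 13808$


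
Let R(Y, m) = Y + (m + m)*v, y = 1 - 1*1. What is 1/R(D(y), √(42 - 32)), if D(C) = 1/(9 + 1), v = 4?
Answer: -10/63999 + 800*√10/63999 ≈ 0.039373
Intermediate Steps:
y = 0 (y = 1 - 1 = 0)
D(C) = ⅒ (D(C) = 1/10 = ⅒)
R(Y, m) = Y + 8*m (R(Y, m) = Y + (m + m)*4 = Y + (2*m)*4 = Y + 8*m)
1/R(D(y), √(42 - 32)) = 1/(⅒ + 8*√(42 - 32)) = 1/(⅒ + 8*√10)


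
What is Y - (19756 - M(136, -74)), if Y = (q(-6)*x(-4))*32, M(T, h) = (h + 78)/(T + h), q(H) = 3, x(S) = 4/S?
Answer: -615410/31 ≈ -19852.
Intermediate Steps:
M(T, h) = (78 + h)/(T + h)
Y = -96 (Y = (3*(4/(-4)))*32 = (3*(4*(-¼)))*32 = (3*(-1))*32 = -3*32 = -96)
Y - (19756 - M(136, -74)) = -96 - (19756 - (78 - 74)/(136 - 74)) = -96 - (19756 - 4/62) = -96 - (19756 - 1*2/31) = -96 - (19756 - 2/31) = -96 - 1*612434/31 = -96 - 612434/31 = -615410/31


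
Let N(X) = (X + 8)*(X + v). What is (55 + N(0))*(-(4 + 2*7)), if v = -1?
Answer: -846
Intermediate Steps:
N(X) = (-1 + X)*(8 + X) (N(X) = (X + 8)*(X - 1) = (8 + X)*(-1 + X) = (-1 + X)*(8 + X))
(55 + N(0))*(-(4 + 2*7)) = (55 + (-8 + 0² + 7*0))*(-(4 + 2*7)) = (55 + (-8 + 0 + 0))*(-(4 + 14)) = (55 - 8)*(-1*18) = 47*(-18) = -846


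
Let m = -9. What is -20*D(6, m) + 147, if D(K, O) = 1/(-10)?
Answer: 149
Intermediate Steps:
D(K, O) = -⅒
-20*D(6, m) + 147 = -20*(-⅒) + 147 = 2 + 147 = 149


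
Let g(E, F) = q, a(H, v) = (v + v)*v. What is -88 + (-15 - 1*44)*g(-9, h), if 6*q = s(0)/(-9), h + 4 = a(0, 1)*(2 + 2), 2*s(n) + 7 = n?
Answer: -9917/108 ≈ -91.824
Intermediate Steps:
s(n) = -7/2 + n/2
a(H, v) = 2*v² (a(H, v) = (2*v)*v = 2*v²)
h = 4 (h = -4 + (2*1²)*(2 + 2) = -4 + (2*1)*4 = -4 + 2*4 = -4 + 8 = 4)
q = 7/108 (q = ((-7/2 + (½)*0)/(-9))/6 = ((-7/2 + 0)*(-⅑))/6 = (-7/2*(-⅑))/6 = (⅙)*(7/18) = 7/108 ≈ 0.064815)
g(E, F) = 7/108
-88 + (-15 - 1*44)*g(-9, h) = -88 + (-15 - 1*44)*(7/108) = -88 + (-15 - 44)*(7/108) = -88 - 59*7/108 = -88 - 413/108 = -9917/108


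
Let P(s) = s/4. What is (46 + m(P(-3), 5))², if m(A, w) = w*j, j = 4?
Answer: 4356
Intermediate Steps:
P(s) = s/4 (P(s) = s*(¼) = s/4)
m(A, w) = 4*w (m(A, w) = w*4 = 4*w)
(46 + m(P(-3), 5))² = (46 + 4*5)² = (46 + 20)² = 66² = 4356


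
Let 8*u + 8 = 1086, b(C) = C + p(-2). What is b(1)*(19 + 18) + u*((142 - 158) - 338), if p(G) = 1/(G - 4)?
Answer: -143012/3 ≈ -47671.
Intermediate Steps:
p(G) = 1/(-4 + G)
b(C) = -⅙ + C (b(C) = C + 1/(-4 - 2) = C + 1/(-6) = C - ⅙ = -⅙ + C)
u = 539/4 (u = -1 + (⅛)*1086 = -1 + 543/4 = 539/4 ≈ 134.75)
b(1)*(19 + 18) + u*((142 - 158) - 338) = (-⅙ + 1)*(19 + 18) + 539*((142 - 158) - 338)/4 = (⅚)*37 + 539*(-16 - 338)/4 = 185/6 + (539/4)*(-354) = 185/6 - 95403/2 = -143012/3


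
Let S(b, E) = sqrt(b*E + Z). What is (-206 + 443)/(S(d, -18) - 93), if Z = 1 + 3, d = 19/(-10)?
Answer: -110205/43054 - 237*sqrt(955)/43054 ≈ -2.7298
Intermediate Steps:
d = -19/10 (d = 19*(-1/10) = -19/10 ≈ -1.9000)
Z = 4
S(b, E) = sqrt(4 + E*b) (S(b, E) = sqrt(b*E + 4) = sqrt(E*b + 4) = sqrt(4 + E*b))
(-206 + 443)/(S(d, -18) - 93) = (-206 + 443)/(sqrt(4 - 18*(-19/10)) - 93) = 237/(sqrt(4 + 171/5) - 93) = 237/(sqrt(191/5) - 93) = 237/(sqrt(955)/5 - 93) = 237/(-93 + sqrt(955)/5)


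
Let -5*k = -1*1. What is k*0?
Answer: 0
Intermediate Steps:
k = 1/5 (k = -(-1)/5 = -1/5*(-1) = 1/5 ≈ 0.20000)
k*0 = (1/5)*0 = 0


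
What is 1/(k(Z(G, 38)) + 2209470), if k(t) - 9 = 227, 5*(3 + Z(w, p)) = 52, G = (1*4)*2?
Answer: 1/2209706 ≈ 4.5255e-7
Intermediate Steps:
G = 8 (G = 4*2 = 8)
Z(w, p) = 37/5 (Z(w, p) = -3 + (⅕)*52 = -3 + 52/5 = 37/5)
k(t) = 236 (k(t) = 9 + 227 = 236)
1/(k(Z(G, 38)) + 2209470) = 1/(236 + 2209470) = 1/2209706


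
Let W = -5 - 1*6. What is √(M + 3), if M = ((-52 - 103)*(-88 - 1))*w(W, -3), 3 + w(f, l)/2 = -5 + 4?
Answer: 13*I*√653 ≈ 332.2*I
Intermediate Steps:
W = -11 (W = -5 - 6 = -11)
w(f, l) = -8 (w(f, l) = -6 + 2*(-5 + 4) = -6 + 2*(-1) = -6 - 2 = -8)
M = -110360 (M = ((-52 - 103)*(-88 - 1))*(-8) = -155*(-89)*(-8) = 13795*(-8) = -110360)
√(M + 3) = √(-110360 + 3) = √(-110357) = 13*I*√653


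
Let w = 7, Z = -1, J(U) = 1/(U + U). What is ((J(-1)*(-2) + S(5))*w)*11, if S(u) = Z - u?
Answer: -385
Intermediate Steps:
J(U) = 1/(2*U)
S(u) = -1 - u
((J(-1)*(-2) + S(5))*w)*11 = ((((1/2)/(-1))*(-2) + (-1 - 1*5))*7)*11 = ((((1/2)*(-1))*(-2) + (-1 - 5))*7)*11 = ((-1/2*(-2) - 6)*7)*11 = ((1 - 6)*7)*11 = -5*7*11 = -35*11 = -385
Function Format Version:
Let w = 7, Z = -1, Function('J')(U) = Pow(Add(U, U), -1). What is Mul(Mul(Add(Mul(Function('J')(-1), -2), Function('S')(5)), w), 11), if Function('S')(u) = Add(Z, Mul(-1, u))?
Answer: -385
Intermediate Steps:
Function('J')(U) = Mul(Rational(1, 2), Pow(U, -1)) (Function('J')(U) = Pow(Mul(2, U), -1) = Mul(Rational(1, 2), Pow(U, -1)))
Function('S')(u) = Add(-1, Mul(-1, u))
Mul(Mul(Add(Mul(Function('J')(-1), -2), Function('S')(5)), w), 11) = Mul(Mul(Add(Mul(Mul(Rational(1, 2), Pow(-1, -1)), -2), Add(-1, Mul(-1, 5))), 7), 11) = Mul(Mul(Add(Mul(Mul(Rational(1, 2), -1), -2), Add(-1, -5)), 7), 11) = Mul(Mul(Add(Mul(Rational(-1, 2), -2), -6), 7), 11) = Mul(Mul(Add(1, -6), 7), 11) = Mul(Mul(-5, 7), 11) = Mul(-35, 11) = -385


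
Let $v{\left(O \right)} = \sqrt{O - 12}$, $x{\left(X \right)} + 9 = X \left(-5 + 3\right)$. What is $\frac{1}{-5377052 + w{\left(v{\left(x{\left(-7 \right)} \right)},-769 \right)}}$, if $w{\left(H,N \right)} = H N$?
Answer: $\frac{i}{- 5377052 i + 769 \sqrt{7}} \approx -1.8598 \cdot 10^{-7} + 7.037 \cdot 10^{-11} i$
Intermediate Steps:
$x{\left(X \right)} = -9 - 2 X$ ($x{\left(X \right)} = -9 + X \left(-5 + 3\right) = -9 + X \left(-2\right) = -9 - 2 X$)
$v{\left(O \right)} = \sqrt{-12 + O}$
$\frac{1}{-5377052 + w{\left(v{\left(x{\left(-7 \right)} \right)},-769 \right)}} = \frac{1}{-5377052 + \sqrt{-12 - -5} \left(-769\right)} = \frac{1}{-5377052 + \sqrt{-12 + \left(-9 + 14\right)} \left(-769\right)} = \frac{1}{-5377052 + \sqrt{-12 + 5} \left(-769\right)} = \frac{1}{-5377052 + \sqrt{-7} \left(-769\right)} = \frac{1}{-5377052 + i \sqrt{7} \left(-769\right)} = \frac{1}{-5377052 - 769 i \sqrt{7}}$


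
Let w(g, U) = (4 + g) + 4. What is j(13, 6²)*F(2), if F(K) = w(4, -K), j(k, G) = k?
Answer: 156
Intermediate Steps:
w(g, U) = 8 + g
F(K) = 12 (F(K) = 8 + 4 = 12)
j(13, 6²)*F(2) = 13*12 = 156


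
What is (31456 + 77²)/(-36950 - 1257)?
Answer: -37385/38207 ≈ -0.97849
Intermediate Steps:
(31456 + 77²)/(-36950 - 1257) = (31456 + 5929)/(-38207) = 37385*(-1/38207) = -37385/38207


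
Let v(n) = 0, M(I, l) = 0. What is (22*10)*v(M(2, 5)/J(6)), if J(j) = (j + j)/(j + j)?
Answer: 0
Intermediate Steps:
J(j) = 1 (J(j) = (2*j)/((2*j)) = (2*j)*(1/(2*j)) = 1)
(22*10)*v(M(2, 5)/J(6)) = (22*10)*0 = 220*0 = 0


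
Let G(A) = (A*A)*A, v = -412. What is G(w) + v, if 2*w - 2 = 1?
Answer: -3269/8 ≈ -408.63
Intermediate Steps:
w = 3/2 (w = 1 + (½)*1 = 1 + ½ = 3/2 ≈ 1.5000)
G(A) = A³ (G(A) = A²*A = A³)
G(w) + v = (3/2)³ - 412 = 27/8 - 412 = -3269/8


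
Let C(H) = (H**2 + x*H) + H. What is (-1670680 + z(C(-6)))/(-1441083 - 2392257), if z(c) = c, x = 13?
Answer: 417682/958335 ≈ 0.43584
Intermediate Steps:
C(H) = H**2 + 14*H (C(H) = (H**2 + 13*H) + H = H**2 + 14*H)
(-1670680 + z(C(-6)))/(-1441083 - 2392257) = (-1670680 - 6*(14 - 6))/(-1441083 - 2392257) = (-1670680 - 6*8)/(-3833340) = (-1670680 - 48)*(-1/3833340) = -1670728*(-1/3833340) = 417682/958335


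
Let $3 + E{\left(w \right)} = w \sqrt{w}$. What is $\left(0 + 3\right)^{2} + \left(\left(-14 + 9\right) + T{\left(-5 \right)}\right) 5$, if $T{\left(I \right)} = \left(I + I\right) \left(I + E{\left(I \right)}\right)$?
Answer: $384 + 250 i \sqrt{5} \approx 384.0 + 559.02 i$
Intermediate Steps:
$E{\left(w \right)} = -3 + w^{\frac{3}{2}}$ ($E{\left(w \right)} = -3 + w \sqrt{w} = -3 + w^{\frac{3}{2}}$)
$T{\left(I \right)} = 2 I \left(-3 + I + I^{\frac{3}{2}}\right)$ ($T{\left(I \right)} = \left(I + I\right) \left(I + \left(-3 + I^{\frac{3}{2}}\right)\right) = 2 I \left(-3 + I + I^{\frac{3}{2}}\right)$)
$\left(0 + 3\right)^{2} + \left(\left(-14 + 9\right) + T{\left(-5 \right)}\right) 5 = \left(0 + 3\right)^{2} + \left(\left(-14 + 9\right) + 2 \left(-5\right) \left(-3 - 5 + \left(-5\right)^{\frac{3}{2}}\right)\right) 5 = 3^{2} + \left(-5 + 2 \left(-5\right) \left(-3 - 5 - 5 i \sqrt{5}\right)\right) 5 = 9 + \left(-5 + 2 \left(-5\right) \left(-8 - 5 i \sqrt{5}\right)\right) 5 = 9 + \left(-5 + \left(80 + 50 i \sqrt{5}\right)\right) 5 = 9 + \left(75 + 50 i \sqrt{5}\right) 5 = 9 + \left(375 + 250 i \sqrt{5}\right) = 384 + 250 i \sqrt{5}$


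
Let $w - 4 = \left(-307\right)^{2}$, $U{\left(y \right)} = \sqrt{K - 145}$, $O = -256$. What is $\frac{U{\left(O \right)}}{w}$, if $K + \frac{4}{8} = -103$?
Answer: $\frac{i \sqrt{994}}{188506} \approx 0.00016725 i$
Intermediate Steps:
$K = - \frac{207}{2}$ ($K = - \frac{1}{2} - 103 = - \frac{207}{2} \approx -103.5$)
$U{\left(y \right)} = \frac{i \sqrt{994}}{2}$ ($U{\left(y \right)} = \sqrt{- \frac{207}{2} - 145} = \sqrt{- \frac{497}{2}} = \frac{i \sqrt{994}}{2}$)
$w = 94253$ ($w = 4 + \left(-307\right)^{2} = 4 + 94249 = 94253$)
$\frac{U{\left(O \right)}}{w} = \frac{\frac{1}{2} i \sqrt{994}}{94253} = \frac{i \sqrt{994}}{2} \cdot \frac{1}{94253} = \frac{i \sqrt{994}}{188506}$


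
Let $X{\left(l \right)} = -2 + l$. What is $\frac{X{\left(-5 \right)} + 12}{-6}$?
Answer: $- \frac{5}{6} \approx -0.83333$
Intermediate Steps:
$\frac{X{\left(-5 \right)} + 12}{-6} = \frac{\left(-2 - 5\right) + 12}{-6} = \left(-7 + 12\right) \left(- \frac{1}{6}\right) = 5 \left(- \frac{1}{6}\right) = - \frac{5}{6}$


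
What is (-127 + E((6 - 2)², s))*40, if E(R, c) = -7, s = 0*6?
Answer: -5360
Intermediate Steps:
s = 0
(-127 + E((6 - 2)², s))*40 = (-127 - 7)*40 = -134*40 = -5360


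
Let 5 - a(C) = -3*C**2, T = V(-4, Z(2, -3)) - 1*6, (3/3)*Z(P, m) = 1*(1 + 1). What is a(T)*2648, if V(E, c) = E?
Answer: 807640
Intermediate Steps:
Z(P, m) = 2 (Z(P, m) = 1*(1 + 1) = 1*2 = 2)
T = -10 (T = -4 - 1*6 = -4 - 6 = -10)
a(C) = 5 + 3*C**2 (a(C) = 5 - (-3)*C**2 = 5 + 3*C**2)
a(T)*2648 = (5 + 3*(-10)**2)*2648 = (5 + 3*100)*2648 = (5 + 300)*2648 = 305*2648 = 807640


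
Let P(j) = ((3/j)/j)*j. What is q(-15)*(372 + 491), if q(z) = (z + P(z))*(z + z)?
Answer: 393528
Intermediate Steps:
P(j) = 3/j (P(j) = (3/j²)*j = 3/j)
q(z) = 2*z*(z + 3/z) (q(z) = (z + 3/z)*(z + z) = (z + 3/z)*(2*z) = 2*z*(z + 3/z))
q(-15)*(372 + 491) = (6 + 2*(-15)²)*(372 + 491) = (6 + 2*225)*863 = (6 + 450)*863 = 456*863 = 393528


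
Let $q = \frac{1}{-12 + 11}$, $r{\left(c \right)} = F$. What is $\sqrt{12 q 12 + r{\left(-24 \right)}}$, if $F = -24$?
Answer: $2 i \sqrt{42} \approx 12.961 i$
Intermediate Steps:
$r{\left(c \right)} = -24$
$q = -1$ ($q = \frac{1}{-1} = -1$)
$\sqrt{12 q 12 + r{\left(-24 \right)}} = \sqrt{12 \left(-1\right) 12 - 24} = \sqrt{\left(-12\right) 12 - 24} = \sqrt{-144 - 24} = \sqrt{-168} = 2 i \sqrt{42}$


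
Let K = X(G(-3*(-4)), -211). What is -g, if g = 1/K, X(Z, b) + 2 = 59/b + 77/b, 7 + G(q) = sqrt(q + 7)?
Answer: 211/558 ≈ 0.37814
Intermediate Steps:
G(q) = -7 + sqrt(7 + q) (G(q) = -7 + sqrt(q + 7) = -7 + sqrt(7 + q))
X(Z, b) = -2 + 136/b (X(Z, b) = -2 + (59/b + 77/b) = -2 + 136/b)
K = -558/211 (K = -2 + 136/(-211) = -2 + 136*(-1/211) = -2 - 136/211 = -558/211 ≈ -2.6446)
g = -211/558 (g = 1/(-558/211) = -211/558 ≈ -0.37814)
-g = -1*(-211/558) = 211/558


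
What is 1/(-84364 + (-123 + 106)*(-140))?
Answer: -1/81984 ≈ -1.2198e-5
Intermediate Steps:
1/(-84364 + (-123 + 106)*(-140)) = 1/(-84364 - 17*(-140)) = 1/(-84364 + 2380) = 1/(-81984) = -1/81984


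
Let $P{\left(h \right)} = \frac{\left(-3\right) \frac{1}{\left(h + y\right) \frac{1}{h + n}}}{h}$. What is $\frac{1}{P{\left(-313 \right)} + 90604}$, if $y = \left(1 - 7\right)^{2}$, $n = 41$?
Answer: $\frac{86701}{7855458220} \approx 1.1037 \cdot 10^{-5}$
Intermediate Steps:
$y = 36$ ($y = \left(-6\right)^{2} = 36$)
$P{\left(h \right)} = - \frac{3 \left(41 + h\right)}{h \left(36 + h\right)}$ ($P{\left(h \right)} = \frac{\left(-3\right) \frac{1}{\left(h + 36\right) \frac{1}{h + 41}}}{h} = \frac{\left(-3\right) \frac{1}{\left(36 + h\right) \frac{1}{41 + h}}}{h} = \frac{\left(-3\right) \frac{1}{\frac{1}{41 + h} \left(36 + h\right)}}{h} = \frac{\left(-3\right) \frac{41 + h}{36 + h}}{h} = \frac{\left(-3\right) \frac{1}{36 + h} \left(41 + h\right)}{h} = - \frac{3 \left(41 + h\right)}{h \left(36 + h\right)}$)
$\frac{1}{P{\left(-313 \right)} + 90604} = \frac{1}{\frac{3 \left(-41 - -313\right)}{\left(-313\right) \left(36 - 313\right)} + 90604} = \frac{1}{3 \left(- \frac{1}{313}\right) \frac{1}{-277} \left(-41 + 313\right) + 90604} = \frac{1}{3 \left(- \frac{1}{313}\right) \left(- \frac{1}{277}\right) 272 + 90604} = \frac{1}{\frac{816}{86701} + 90604} = \frac{1}{\frac{7855458220}{86701}} = \frac{86701}{7855458220}$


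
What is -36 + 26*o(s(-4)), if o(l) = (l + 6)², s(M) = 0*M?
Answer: 900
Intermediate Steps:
s(M) = 0
o(l) = (6 + l)²
-36 + 26*o(s(-4)) = -36 + 26*(6 + 0)² = -36 + 26*6² = -36 + 26*36 = -36 + 936 = 900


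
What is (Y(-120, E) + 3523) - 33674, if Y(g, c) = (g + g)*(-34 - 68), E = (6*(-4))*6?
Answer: -5671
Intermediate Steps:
E = -144 (E = -24*6 = -144)
Y(g, c) = -204*g (Y(g, c) = (2*g)*(-102) = -204*g)
(Y(-120, E) + 3523) - 33674 = (-204*(-120) + 3523) - 33674 = (24480 + 3523) - 33674 = 28003 - 33674 = -5671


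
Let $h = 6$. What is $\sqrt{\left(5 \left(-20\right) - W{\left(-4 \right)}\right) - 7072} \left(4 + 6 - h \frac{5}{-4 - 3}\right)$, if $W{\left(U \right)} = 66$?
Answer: $\frac{208 i \sqrt{7238}}{7} \approx 2528.0 i$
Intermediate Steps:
$\sqrt{\left(5 \left(-20\right) - W{\left(-4 \right)}\right) - 7072} \left(4 + 6 - h \frac{5}{-4 - 3}\right) = \sqrt{\left(5 \left(-20\right) - 66\right) - 7072} \left(4 + 6 \left(-1\right) 6 \frac{5}{-4 - 3}\right) = \sqrt{\left(-100 - 66\right) - 7072} \left(4 + 6 \left(- 6 \frac{5}{-7}\right)\right) = \sqrt{-166 - 7072} \left(4 + 6 \left(- 6 \cdot 5 \left(- \frac{1}{7}\right)\right)\right) = \sqrt{-7238} \left(4 + 6 \left(\left(-6\right) \left(- \frac{5}{7}\right)\right)\right) = i \sqrt{7238} \left(4 + 6 \cdot \frac{30}{7}\right) = i \sqrt{7238} \left(4 + \frac{180}{7}\right) = i \sqrt{7238} \cdot \frac{208}{7} = \frac{208 i \sqrt{7238}}{7}$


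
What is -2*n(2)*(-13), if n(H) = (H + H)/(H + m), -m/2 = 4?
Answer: -52/3 ≈ -17.333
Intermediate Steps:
m = -8 (m = -2*4 = -8)
n(H) = 2*H/(-8 + H) (n(H) = (H + H)/(H - 8) = (2*H)/(-8 + H) = 2*H/(-8 + H))
-2*n(2)*(-13) = -4*2/(-8 + 2)*(-13) = -4*2/(-6)*(-13) = -4*2*(-1)/6*(-13) = -2*(-⅔)*(-13) = (4/3)*(-13) = -52/3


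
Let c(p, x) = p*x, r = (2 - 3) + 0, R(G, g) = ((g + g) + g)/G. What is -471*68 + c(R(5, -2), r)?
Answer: -160134/5 ≈ -32027.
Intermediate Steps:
R(G, g) = 3*g/G (R(G, g) = (2*g + g)/G = (3*g)/G = 3*g/G)
r = -1 (r = -1 + 0 = -1)
-471*68 + c(R(5, -2), r) = -471*68 + (3*(-2)/5)*(-1) = -32028 + (3*(-2)*(⅕))*(-1) = -32028 - 6/5*(-1) = -32028 + 6/5 = -160134/5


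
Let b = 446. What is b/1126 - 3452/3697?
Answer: -1119045/2081411 ≈ -0.53764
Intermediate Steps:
b/1126 - 3452/3697 = 446/1126 - 3452/3697 = 446*(1/1126) - 3452*1/3697 = 223/563 - 3452/3697 = -1119045/2081411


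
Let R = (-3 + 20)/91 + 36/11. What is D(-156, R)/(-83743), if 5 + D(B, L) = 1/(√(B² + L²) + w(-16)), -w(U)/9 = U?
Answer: 18240267989/303082328031967 - 91*√24396688705/27552938911997 ≈ 5.9667e-5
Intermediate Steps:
R = 3463/1001 (R = 17*(1/91) + 36*(1/11) = 17/91 + 36/11 = 3463/1001 ≈ 3.4595)
w(U) = -9*U
D(B, L) = -5 + 1/(144 + √(B² + L²)) (D(B, L) = -5 + 1/(√(B² + L²) - 9*(-16)) = -5 + 1/(√(B² + L²) + 144) = -5 + 1/(144 + √(B² + L²)))
D(-156, R)/(-83743) = ((-719 - 5*√((-156)² + (3463/1001)²))/(144 + √((-156)² + (3463/1001)²)))/(-83743) = ((-719 - 5*√(24336 + 11992369/1002001))/(144 + √(24336 + 11992369/1002001)))*(-1/83743) = ((-719 - 5*√24396688705/1001)/(144 + √(24396688705/1002001)))*(-1/83743) = ((-719 - 5*√24396688705/1001)/(144 + √24396688705/1001))*(-1/83743) = -(-719 - 5*√24396688705/1001)/(83743*(144 + √24396688705/1001))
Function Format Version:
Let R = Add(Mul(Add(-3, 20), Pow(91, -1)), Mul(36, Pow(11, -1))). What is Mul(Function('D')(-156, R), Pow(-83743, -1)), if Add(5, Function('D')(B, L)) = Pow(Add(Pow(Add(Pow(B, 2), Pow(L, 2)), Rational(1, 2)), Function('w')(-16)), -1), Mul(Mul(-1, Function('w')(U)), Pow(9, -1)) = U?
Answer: Add(Rational(18240267989, 303082328031967), Mul(Rational(-91, 27552938911997), Pow(24396688705, Rational(1, 2)))) ≈ 5.9667e-5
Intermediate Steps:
R = Rational(3463, 1001) (R = Add(Mul(17, Rational(1, 91)), Mul(36, Rational(1, 11))) = Add(Rational(17, 91), Rational(36, 11)) = Rational(3463, 1001) ≈ 3.4595)
Function('w')(U) = Mul(-9, U)
Function('D')(B, L) = Add(-5, Pow(Add(144, Pow(Add(Pow(B, 2), Pow(L, 2)), Rational(1, 2))), -1)) (Function('D')(B, L) = Add(-5, Pow(Add(Pow(Add(Pow(B, 2), Pow(L, 2)), Rational(1, 2)), Mul(-9, -16)), -1)) = Add(-5, Pow(Add(Pow(Add(Pow(B, 2), Pow(L, 2)), Rational(1, 2)), 144), -1)) = Add(-5, Pow(Add(144, Pow(Add(Pow(B, 2), Pow(L, 2)), Rational(1, 2))), -1)))
Mul(Function('D')(-156, R), Pow(-83743, -1)) = Mul(Mul(Pow(Add(144, Pow(Add(Pow(-156, 2), Pow(Rational(3463, 1001), 2)), Rational(1, 2))), -1), Add(-719, Mul(-5, Pow(Add(Pow(-156, 2), Pow(Rational(3463, 1001), 2)), Rational(1, 2))))), Pow(-83743, -1)) = Mul(Mul(Pow(Add(144, Pow(Add(24336, Rational(11992369, 1002001)), Rational(1, 2))), -1), Add(-719, Mul(-5, Pow(Add(24336, Rational(11992369, 1002001)), Rational(1, 2))))), Rational(-1, 83743)) = Mul(Mul(Pow(Add(144, Pow(Rational(24396688705, 1002001), Rational(1, 2))), -1), Add(-719, Mul(-5, Pow(Rational(24396688705, 1002001), Rational(1, 2))))), Rational(-1, 83743)) = Mul(Mul(Pow(Add(144, Mul(Rational(1, 1001), Pow(24396688705, Rational(1, 2)))), -1), Add(-719, Mul(-5, Mul(Rational(1, 1001), Pow(24396688705, Rational(1, 2)))))), Rational(-1, 83743)) = Mul(Mul(Pow(Add(144, Mul(Rational(1, 1001), Pow(24396688705, Rational(1, 2)))), -1), Add(-719, Mul(Rational(-5, 1001), Pow(24396688705, Rational(1, 2))))), Rational(-1, 83743)) = Mul(Rational(-1, 83743), Pow(Add(144, Mul(Rational(1, 1001), Pow(24396688705, Rational(1, 2)))), -1), Add(-719, Mul(Rational(-5, 1001), Pow(24396688705, Rational(1, 2)))))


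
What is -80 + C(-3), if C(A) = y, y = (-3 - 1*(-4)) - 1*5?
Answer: -84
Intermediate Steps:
y = -4 (y = (-3 + 4) - 5 = 1 - 5 = -4)
C(A) = -4
-80 + C(-3) = -80 - 4 = -84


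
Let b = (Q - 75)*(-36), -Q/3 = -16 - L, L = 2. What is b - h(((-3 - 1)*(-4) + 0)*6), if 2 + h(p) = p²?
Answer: -8458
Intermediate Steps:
Q = 54 (Q = -3*(-16 - 1*2) = -3*(-16 - 2) = -3*(-18) = 54)
b = 756 (b = (54 - 75)*(-36) = -21*(-36) = 756)
h(p) = -2 + p²
b - h(((-3 - 1)*(-4) + 0)*6) = 756 - (-2 + (((-3 - 1)*(-4) + 0)*6)²) = 756 - (-2 + ((-4*(-4) + 0)*6)²) = 756 - (-2 + ((16 + 0)*6)²) = 756 - (-2 + (16*6)²) = 756 - (-2 + 96²) = 756 - (-2 + 9216) = 756 - 1*9214 = 756 - 9214 = -8458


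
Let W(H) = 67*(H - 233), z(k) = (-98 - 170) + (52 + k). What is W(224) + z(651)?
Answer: -168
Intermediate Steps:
z(k) = -216 + k (z(k) = -268 + (52 + k) = -216 + k)
W(H) = -15611 + 67*H (W(H) = 67*(-233 + H) = -15611 + 67*H)
W(224) + z(651) = (-15611 + 67*224) + (-216 + 651) = (-15611 + 15008) + 435 = -603 + 435 = -168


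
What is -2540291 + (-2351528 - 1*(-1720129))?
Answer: -3171690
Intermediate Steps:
-2540291 + (-2351528 - 1*(-1720129)) = -2540291 + (-2351528 + 1720129) = -2540291 - 631399 = -3171690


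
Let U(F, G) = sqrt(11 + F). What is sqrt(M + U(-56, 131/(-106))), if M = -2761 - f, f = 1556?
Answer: sqrt(-4317 + 3*I*sqrt(5)) ≈ 0.051 + 65.704*I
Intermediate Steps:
M = -4317 (M = -2761 - 1*1556 = -2761 - 1556 = -4317)
sqrt(M + U(-56, 131/(-106))) = sqrt(-4317 + sqrt(11 - 56)) = sqrt(-4317 + sqrt(-45)) = sqrt(-4317 + 3*I*sqrt(5))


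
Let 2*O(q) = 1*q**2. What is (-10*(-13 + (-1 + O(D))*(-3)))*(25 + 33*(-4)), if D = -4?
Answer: -36380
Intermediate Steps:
O(q) = q**2/2 (O(q) = (1*q**2)/2 = q**2/2)
(-10*(-13 + (-1 + O(D))*(-3)))*(25 + 33*(-4)) = (-10*(-13 + (-1 + (1/2)*(-4)**2)*(-3)))*(25 + 33*(-4)) = (-10*(-13 + (-1 + (1/2)*16)*(-3)))*(25 - 132) = -10*(-13 + (-1 + 8)*(-3))*(-107) = -10*(-13 + 7*(-3))*(-107) = -10*(-13 - 21)*(-107) = -10*(-34)*(-107) = 340*(-107) = -36380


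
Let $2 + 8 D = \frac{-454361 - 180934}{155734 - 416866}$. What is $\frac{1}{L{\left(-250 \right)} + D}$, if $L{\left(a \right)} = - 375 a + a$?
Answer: $\frac{696352}{65108949677} \approx 1.0695 \cdot 10^{-5}$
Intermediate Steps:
$L{\left(a \right)} = - 374 a$
$D = \frac{37677}{696352}$ ($D = - \frac{1}{4} + \frac{\left(-454361 - 180934\right) \frac{1}{155734 - 416866}}{8} = - \frac{1}{4} + \frac{\left(-635295\right) \frac{1}{-261132}}{8} = - \frac{1}{4} + \frac{\left(-635295\right) \left(- \frac{1}{261132}\right)}{8} = - \frac{1}{4} + \frac{1}{8} \cdot \frac{211765}{87044} = - \frac{1}{4} + \frac{211765}{696352} = \frac{37677}{696352} \approx 0.054106$)
$\frac{1}{L{\left(-250 \right)} + D} = \frac{1}{\left(-374\right) \left(-250\right) + \frac{37677}{696352}} = \frac{1}{93500 + \frac{37677}{696352}} = \frac{1}{\frac{65108949677}{696352}} = \frac{696352}{65108949677}$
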